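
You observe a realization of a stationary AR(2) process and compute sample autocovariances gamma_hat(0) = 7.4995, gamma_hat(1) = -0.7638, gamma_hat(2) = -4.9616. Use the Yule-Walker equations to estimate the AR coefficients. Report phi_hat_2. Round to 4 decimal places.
\hat\phi_{2} = -0.6790

The Yule-Walker equations for an AR(p) process read, in matrix form,
  Gamma_p phi = r_p,   with   (Gamma_p)_{ij} = gamma(|i - j|),
                       (r_p)_i = gamma(i),   i,j = 1..p.
Substitute the sample gammas (Toeplitz matrix and right-hand side of size 2):
  Gamma_p = [[7.4995, -0.7638], [-0.7638, 7.4995]]
  r_p     = [-0.7638, -4.9616]
Written out:
  7.4995 phi_1 - 0.7638 phi_2 = -0.7638
  -0.7638 phi_1 + 7.4995 phi_2 = -4.9616
Solve by Cramer's rule:
  det = gamma(0)^2 - gamma(1)^2 = (7.4995)^2 - (-0.7638)^2 = 56.24250025 - 0.58339044 = 55.65910981
  phi_hat_1 = [gamma(1) gamma(0) - gamma(1) gamma(2)] / det = [(-0.7638)(7.4995) - (-0.7638)(-4.9616)] / 55.65910981 = -9.51778818 / 55.65910981 = -0.171
  phi_hat_2 = [gamma(0) gamma(2) - gamma(1)^2] / det = [(7.4995)(-4.9616) - (-0.7638)^2] / 55.65910981 = -37.79290964 / 55.65910981 = -0.679
So phi_hat = [-0.1710, -0.6790].
Therefore phi_hat_2 = -0.6790.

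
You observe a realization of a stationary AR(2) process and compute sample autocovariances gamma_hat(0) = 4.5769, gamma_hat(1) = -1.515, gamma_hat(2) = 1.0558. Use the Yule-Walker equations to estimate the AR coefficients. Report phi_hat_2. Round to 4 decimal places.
\hat\phi_{2} = 0.1360

The Yule-Walker equations for an AR(p) process read, in matrix form,
  Gamma_p phi = r_p,   with   (Gamma_p)_{ij} = gamma(|i - j|),
                       (r_p)_i = gamma(i),   i,j = 1..p.
Substitute the sample gammas (Toeplitz matrix and right-hand side of size 2):
  Gamma_p = [[4.5769, -1.515], [-1.515, 4.5769]]
  r_p     = [-1.515, 1.0558]
Written out:
  4.5769 phi_1 - 1.515 phi_2 = -1.515
  -1.515 phi_1 + 4.5769 phi_2 = 1.0558
Solve by Cramer's rule:
  det = gamma(0)^2 - gamma(1)^2 = (4.5769)^2 - (-1.515)^2 = 20.94801361 - 2.295225 = 18.65278861
  phi_hat_1 = [gamma(1) gamma(0) - gamma(1) gamma(2)] / det = [(-1.515)(4.5769) - (-1.515)(1.0558)] / 18.65278861 = -5.3344665 / 18.65278861 = -0.286
  phi_hat_2 = [gamma(0) gamma(2) - gamma(1)^2] / det = [(4.5769)(1.0558) - (-1.515)^2] / 18.65278861 = 2.53706602 / 18.65278861 = 0.136
So phi_hat = [-0.2860, 0.1360].
Therefore phi_hat_2 = 0.1360.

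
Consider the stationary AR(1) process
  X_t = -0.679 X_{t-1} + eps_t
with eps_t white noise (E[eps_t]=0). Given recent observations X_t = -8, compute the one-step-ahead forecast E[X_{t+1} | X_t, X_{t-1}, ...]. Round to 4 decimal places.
E[X_{t+1} \mid \mathcal F_t] = 5.4320

For an AR(p) model X_t = c + sum_i phi_i X_{t-i} + eps_t, the
one-step-ahead conditional mean is
  E[X_{t+1} | X_t, ...] = c + sum_i phi_i X_{t+1-i}.
Substitute known values:
  E[X_{t+1} | ...] = (-0.679) * (-8)
                   = 5.4320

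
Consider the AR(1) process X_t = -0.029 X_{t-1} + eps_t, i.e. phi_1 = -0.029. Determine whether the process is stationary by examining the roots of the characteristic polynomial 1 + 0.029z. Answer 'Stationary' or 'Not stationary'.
\text{Stationary}

The AR(p) characteristic polynomial is P(z) = 1 + 0.029z.
Stationarity requires all roots to lie outside the unit circle, i.e. |z| > 1 for every root.
This is linear in z: 1 + (0.029) z = 0  =>  z = -1/(0.029) = -34.482759,  |z| = 34.482759.
Moduli of all roots: 34.4828.
All moduli strictly greater than 1? Yes.
Verdict: Stationary.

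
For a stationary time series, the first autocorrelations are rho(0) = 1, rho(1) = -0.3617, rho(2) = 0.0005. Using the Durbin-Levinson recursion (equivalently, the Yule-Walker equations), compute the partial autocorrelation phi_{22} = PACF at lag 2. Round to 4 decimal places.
\phi_{22} = -0.1499

The PACF at lag k is phi_{kk}, the last component of the solution
to the Yule-Walker system G_k phi = r_k where
  (G_k)_{ij} = rho(|i - j|), (r_k)_i = rho(i), i,j = 1..k.
Equivalently, Durbin-Levinson gives phi_{kk} iteratively:
  phi_{11} = rho(1)
  phi_{kk} = [rho(k) - sum_{j=1..k-1} phi_{k-1,j} rho(k-j)]
            / [1 - sum_{j=1..k-1} phi_{k-1,j} rho(j)],
  phi_{k,j} = phi_{k-1,j} - phi_{kk} phi_{k-1,k-j},  j = 1..k-1.
Step k = 1:
  phi_11 = rho(1) = -0.3617.
Step k = 2:
  phi_22 = [rho(2) - phi_11 rho(1)] / [1 - phi_11 rho(1)] = [0.0005 - (-0.3617)(-0.3617)] / [1 - (-0.3617)(-0.3617)]
         = -0.13032689 / 0.86917311 = -0.1499.
Therefore phi_{22} = -0.1499.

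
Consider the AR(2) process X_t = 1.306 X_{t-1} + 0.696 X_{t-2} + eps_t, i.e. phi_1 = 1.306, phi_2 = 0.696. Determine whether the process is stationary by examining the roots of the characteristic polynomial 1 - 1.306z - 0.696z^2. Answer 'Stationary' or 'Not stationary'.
\text{Not stationary}

The AR(p) characteristic polynomial is P(z) = 1 - 1.306z - 0.696z^2.
Stationarity requires all roots to lie outside the unit circle, i.e. |z| > 1 for every root.
Set 1 + (-1.306) z + (-0.696) z^2 = 0, i.e. a z^2 + b z + c = 0 with a = -0.696, b = -1.306, c = 1.
Discriminant D = b^2 - 4ac = (-1.306)^2 - 4*(-0.696)*1 = 1.705636 - (-2.784) = 4.489636.
D >= 0, so the roots are real: z = (-b +/- sqrt(D)) / (2a) = (1.306 +/- 2.118876) / (-1.392).
  z_1 = (1.306 + 2.118876) / (-1.392) = -2.4604,   |z_1| = 2.4604.
  z_2 = (1.306 - 2.118876) / (-1.392) = 0.584,   |z_2| = 0.584.
Moduli of all roots: 2.4604, 0.5840.
All moduli strictly greater than 1? No.
Verdict: Not stationary.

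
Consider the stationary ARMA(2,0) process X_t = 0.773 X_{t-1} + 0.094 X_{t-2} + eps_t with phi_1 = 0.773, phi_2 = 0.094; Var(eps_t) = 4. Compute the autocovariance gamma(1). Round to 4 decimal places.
\gamma(1) = 12.6567

Multiply the model equation by X_{t-k} and take expectations. With theta_0 = psi_0 = 1 and psi_j the MA(infinity) weights, this gives
  gamma(k) - sum_i phi_i gamma(k-i) = c_k,
  c_k = sigma^2 * sum_{j=k..q} theta_j psi_{j-k}   (c_k = 0 for k > q),
using gamma(-m) = gamma(m).
Pure AR (q = 0): c_0 = sigma^2 = 4, c_k = 0 for k >= 1.
Equations for k = 0, 1, 2 (AR order 2, c_2 = 0):
  (E0) gamma(0) = phi_1 gamma(1) + phi_2 gamma(2) + c_0
  (E1) gamma(1) = phi_1 gamma(0) + phi_2 gamma(1) + c_1
  (E2) gamma(2) = phi_1 gamma(1) + phi_2 gamma(0)
From (E1): gamma(1) = A gamma(0) + B with
  A = phi_1 / (1 - phi_2) = 0.773 / 0.906 = 0.853201,   B = c_1 / (1 - phi_2) = 0 / 0.906 = 0.
Insert (E2) into (E0): gamma(0) (1 - phi_2^2) = phi_1 (1 + phi_2) gamma(1) + c_0.
  phi_1 (1 + phi_2) = (0.773)(1.094) = 0.845662,   1 - phi_2^2 = 0.991164.
Replace gamma(1) by A gamma(0) + B and collect gamma(0):
  gamma(0) [0.991164 - (0.845662)(0.853201)] = c_0 = 4
  gamma(0) * 0.269644 = 4
  gamma(0) = 4 / 0.269644 = 14.83435.
  gamma(1) = A gamma(0) = (0.853201)(14.83435) = 12.656681.
Therefore gamma(1) = 12.6567 (to 4 decimal places).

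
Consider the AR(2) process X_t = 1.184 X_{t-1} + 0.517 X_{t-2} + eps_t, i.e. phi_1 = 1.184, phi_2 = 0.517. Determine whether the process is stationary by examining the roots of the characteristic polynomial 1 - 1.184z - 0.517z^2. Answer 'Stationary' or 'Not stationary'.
\text{Not stationary}

The AR(p) characteristic polynomial is P(z) = 1 - 1.184z - 0.517z^2.
Stationarity requires all roots to lie outside the unit circle, i.e. |z| > 1 for every root.
Set 1 + (-1.184) z + (-0.517) z^2 = 0, i.e. a z^2 + b z + c = 0 with a = -0.517, b = -1.184, c = 1.
Discriminant D = b^2 - 4ac = (-1.184)^2 - 4*(-0.517)*1 = 1.401856 - (-2.068) = 3.469856.
D >= 0, so the roots are real: z = (-b +/- sqrt(D)) / (2a) = (1.184 +/- 1.862755) / (-1.034).
  z_1 = (1.184 + 1.862755) / (-1.034) = -2.9466,   |z_1| = 2.9466.
  z_2 = (1.184 - 1.862755) / (-1.034) = 0.6564,   |z_2| = 0.6564.
Moduli of all roots: 2.9466, 0.6564.
All moduli strictly greater than 1? No.
Verdict: Not stationary.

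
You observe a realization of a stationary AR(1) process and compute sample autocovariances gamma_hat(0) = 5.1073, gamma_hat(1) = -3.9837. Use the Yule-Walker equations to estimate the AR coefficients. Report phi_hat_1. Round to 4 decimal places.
\hat\phi_{1} = -0.7800

The Yule-Walker equations for an AR(p) process read, in matrix form,
  Gamma_p phi = r_p,   with   (Gamma_p)_{ij} = gamma(|i - j|),
                       (r_p)_i = gamma(i),   i,j = 1..p.
Substitute the sample gammas (Toeplitz matrix and right-hand side of size 1):
  Gamma_p = [[5.1073]]
  r_p     = [-3.9837]
With p = 1 this is the single equation gamma(0) phi_1 = gamma(1):
  phi_hat_1 = gamma(1) / gamma(0) = -3.9837 / 5.1073 = -0.7800.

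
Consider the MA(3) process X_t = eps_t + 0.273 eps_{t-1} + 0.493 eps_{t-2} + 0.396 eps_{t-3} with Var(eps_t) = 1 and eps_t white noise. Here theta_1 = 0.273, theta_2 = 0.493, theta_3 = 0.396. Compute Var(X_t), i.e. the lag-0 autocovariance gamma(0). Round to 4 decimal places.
\gamma(0) = 1.4744

For an MA(q) process X_t = eps_t + sum_i theta_i eps_{t-i} with
Var(eps_t) = sigma^2, the variance is
  gamma(0) = sigma^2 * (1 + sum_i theta_i^2).
  sum_i theta_i^2 = (0.273)^2 + (0.493)^2 + (0.396)^2 = 0.074529 + 0.243049 + 0.156816 = 0.474394.
  gamma(0) = 1 * (1 + 0.474394) = 1 * 1.474394 = 1.474394, which rounds to 1.4744.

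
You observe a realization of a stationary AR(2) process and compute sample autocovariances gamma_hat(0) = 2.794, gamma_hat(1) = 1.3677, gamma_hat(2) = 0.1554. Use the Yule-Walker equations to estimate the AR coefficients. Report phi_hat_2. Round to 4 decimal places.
\hat\phi_{2} = -0.2420

The Yule-Walker equations for an AR(p) process read, in matrix form,
  Gamma_p phi = r_p,   with   (Gamma_p)_{ij} = gamma(|i - j|),
                       (r_p)_i = gamma(i),   i,j = 1..p.
Substitute the sample gammas (Toeplitz matrix and right-hand side of size 2):
  Gamma_p = [[2.794, 1.3677], [1.3677, 2.794]]
  r_p     = [1.3677, 0.1554]
Written out:
  2.794 phi_1 + 1.3677 phi_2 = 1.3677
  1.3677 phi_1 + 2.794 phi_2 = 0.1554
Solve by Cramer's rule:
  det = gamma(0)^2 - gamma(1)^2 = (2.794)^2 - (1.3677)^2 = 7.806436 - 1.87060329 = 5.93583271
  phi_hat_1 = [gamma(1) gamma(0) - gamma(1) gamma(2)] / det = [(1.3677)(2.794) - (1.3677)(0.1554)] / 5.93583271 = 3.60881322 / 5.93583271 = 0.608
  phi_hat_2 = [gamma(0) gamma(2) - gamma(1)^2] / det = [(2.794)(0.1554) - (1.3677)^2] / 5.93583271 = -1.43641569 / 5.93583271 = -0.242
So phi_hat = [0.6080, -0.2420].
Therefore phi_hat_2 = -0.2420.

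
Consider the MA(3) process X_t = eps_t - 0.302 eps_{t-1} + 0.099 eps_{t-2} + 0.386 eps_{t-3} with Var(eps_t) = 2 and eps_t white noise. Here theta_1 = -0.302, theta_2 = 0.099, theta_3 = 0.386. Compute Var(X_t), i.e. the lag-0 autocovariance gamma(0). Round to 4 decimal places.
\gamma(0) = 2.5000

For an MA(q) process X_t = eps_t + sum_i theta_i eps_{t-i} with
Var(eps_t) = sigma^2, the variance is
  gamma(0) = sigma^2 * (1 + sum_i theta_i^2).
  sum_i theta_i^2 = (-0.302)^2 + (0.099)^2 + (0.386)^2 = 0.091204 + 0.009801 + 0.148996 = 0.250001.
  gamma(0) = 2 * (1 + 0.250001) = 2 * 1.250001 = 2.500002, which rounds to 2.5000.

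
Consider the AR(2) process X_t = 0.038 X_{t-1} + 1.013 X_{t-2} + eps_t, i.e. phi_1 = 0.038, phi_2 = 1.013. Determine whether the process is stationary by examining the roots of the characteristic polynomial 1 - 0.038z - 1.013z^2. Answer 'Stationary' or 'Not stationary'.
\text{Not stationary}

The AR(p) characteristic polynomial is P(z) = 1 - 0.038z - 1.013z^2.
Stationarity requires all roots to lie outside the unit circle, i.e. |z| > 1 for every root.
Set 1 + (-0.038) z + (-1.013) z^2 = 0, i.e. a z^2 + b z + c = 0 with a = -1.013, b = -0.038, c = 1.
Discriminant D = b^2 - 4ac = (-0.038)^2 - 4*(-1.013)*1 = 0.001444 - (-4.052) = 4.053444.
D >= 0, so the roots are real: z = (-b +/- sqrt(D)) / (2a) = (0.038 +/- 2.013317) / (-2.026).
  z_1 = (0.038 + 2.013317) / (-2.026) = -1.0125,   |z_1| = 1.0125.
  z_2 = (0.038 - 2.013317) / (-2.026) = 0.975,   |z_2| = 0.975.
Moduli of all roots: 1.0125, 0.9750.
All moduli strictly greater than 1? No.
Verdict: Not stationary.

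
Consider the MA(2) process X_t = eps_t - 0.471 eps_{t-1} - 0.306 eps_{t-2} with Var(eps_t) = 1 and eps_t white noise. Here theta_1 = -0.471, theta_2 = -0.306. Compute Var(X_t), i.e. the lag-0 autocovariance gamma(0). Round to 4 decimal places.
\gamma(0) = 1.3155

For an MA(q) process X_t = eps_t + sum_i theta_i eps_{t-i} with
Var(eps_t) = sigma^2, the variance is
  gamma(0) = sigma^2 * (1 + sum_i theta_i^2).
  sum_i theta_i^2 = (-0.471)^2 + (-0.306)^2 = 0.221841 + 0.093636 = 0.315477.
  gamma(0) = 1 * (1 + 0.315477) = 1 * 1.315477 = 1.315477, which rounds to 1.3155.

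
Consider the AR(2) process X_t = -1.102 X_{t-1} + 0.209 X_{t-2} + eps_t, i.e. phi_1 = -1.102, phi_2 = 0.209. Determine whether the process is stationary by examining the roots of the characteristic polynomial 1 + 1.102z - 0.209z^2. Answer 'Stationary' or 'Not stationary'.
\text{Not stationary}

The AR(p) characteristic polynomial is P(z) = 1 + 1.102z - 0.209z^2.
Stationarity requires all roots to lie outside the unit circle, i.e. |z| > 1 for every root.
Set 1 + (1.102) z + (-0.209) z^2 = 0, i.e. a z^2 + b z + c = 0 with a = -0.209, b = 1.102, c = 1.
Discriminant D = b^2 - 4ac = (1.102)^2 - 4*(-0.209)*1 = 1.214404 - (-0.836) = 2.050404.
D >= 0, so the roots are real: z = (-b +/- sqrt(D)) / (2a) = (-1.102 +/- 1.431923) / (-0.418).
  z_1 = (-1.102 + 1.431923) / (-0.418) = -0.7893,   |z_1| = 0.7893.
  z_2 = (-1.102 - 1.431923) / (-0.418) = 6.062,   |z_2| = 6.062.
Moduli of all roots: 0.7893, 6.0620.
All moduli strictly greater than 1? No.
Verdict: Not stationary.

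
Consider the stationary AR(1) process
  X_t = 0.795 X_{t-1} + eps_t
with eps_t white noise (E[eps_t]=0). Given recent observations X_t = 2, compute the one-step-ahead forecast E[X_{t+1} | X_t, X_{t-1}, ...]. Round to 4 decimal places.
E[X_{t+1} \mid \mathcal F_t] = 1.5900

For an AR(p) model X_t = c + sum_i phi_i X_{t-i} + eps_t, the
one-step-ahead conditional mean is
  E[X_{t+1} | X_t, ...] = c + sum_i phi_i X_{t+1-i}.
Substitute known values:
  E[X_{t+1} | ...] = (0.795) * (2)
                   = 1.5900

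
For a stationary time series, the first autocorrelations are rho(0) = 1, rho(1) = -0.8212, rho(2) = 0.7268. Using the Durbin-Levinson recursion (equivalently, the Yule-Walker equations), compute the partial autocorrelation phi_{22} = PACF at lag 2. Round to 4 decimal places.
\phi_{22} = 0.1610

The PACF at lag k is phi_{kk}, the last component of the solution
to the Yule-Walker system G_k phi = r_k where
  (G_k)_{ij} = rho(|i - j|), (r_k)_i = rho(i), i,j = 1..k.
Equivalently, Durbin-Levinson gives phi_{kk} iteratively:
  phi_{11} = rho(1)
  phi_{kk} = [rho(k) - sum_{j=1..k-1} phi_{k-1,j} rho(k-j)]
            / [1 - sum_{j=1..k-1} phi_{k-1,j} rho(j)],
  phi_{k,j} = phi_{k-1,j} - phi_{kk} phi_{k-1,k-j},  j = 1..k-1.
Step k = 1:
  phi_11 = rho(1) = -0.8212.
Step k = 2:
  phi_22 = [rho(2) - phi_11 rho(1)] / [1 - phi_11 rho(1)] = [0.7268 - (-0.8212)(-0.8212)] / [1 - (-0.8212)(-0.8212)]
         = 0.05243056 / 0.32563056 = 0.161.
Therefore phi_{22} = 0.1610.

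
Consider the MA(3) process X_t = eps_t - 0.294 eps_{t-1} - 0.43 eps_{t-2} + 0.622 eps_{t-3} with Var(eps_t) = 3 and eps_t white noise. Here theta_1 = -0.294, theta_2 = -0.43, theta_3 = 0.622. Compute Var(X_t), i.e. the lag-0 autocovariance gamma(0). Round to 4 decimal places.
\gamma(0) = 4.9747

For an MA(q) process X_t = eps_t + sum_i theta_i eps_{t-i} with
Var(eps_t) = sigma^2, the variance is
  gamma(0) = sigma^2 * (1 + sum_i theta_i^2).
  sum_i theta_i^2 = (-0.294)^2 + (-0.43)^2 + (0.622)^2 = 0.086436 + 0.1849 + 0.386884 = 0.65822.
  gamma(0) = 3 * (1 + 0.65822) = 3 * 1.65822 = 4.97466, which rounds to 4.9747.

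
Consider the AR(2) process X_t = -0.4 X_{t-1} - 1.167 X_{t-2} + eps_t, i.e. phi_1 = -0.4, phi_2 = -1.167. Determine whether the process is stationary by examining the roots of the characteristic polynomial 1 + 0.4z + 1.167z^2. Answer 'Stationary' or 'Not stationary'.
\text{Not stationary}

The AR(p) characteristic polynomial is P(z) = 1 + 0.4z + 1.167z^2.
Stationarity requires all roots to lie outside the unit circle, i.e. |z| > 1 for every root.
Set 1 + (0.4) z + (1.167) z^2 = 0, i.e. a z^2 + b z + c = 0 with a = 1.167, b = 0.4, c = 1.
Discriminant D = b^2 - 4ac = (0.4)^2 - 4*(1.167)*1 = 0.16 - (4.668) = -4.508.
D < 0, so the roots are the complex-conjugate pair z = (-b +/- i sqrt(-D)) / (2a) = -0.1714 +/- 0.9097i.
For a conjugate pair |z|^2 = z * conj(z) = (product of roots) = c/a = 1/(1.167) = 0.856898, so |z| = sqrt(0.856898) = 0.9257 for both roots.
Moduli of all roots: 0.9257, 0.9257.
All moduli strictly greater than 1? No.
Verdict: Not stationary.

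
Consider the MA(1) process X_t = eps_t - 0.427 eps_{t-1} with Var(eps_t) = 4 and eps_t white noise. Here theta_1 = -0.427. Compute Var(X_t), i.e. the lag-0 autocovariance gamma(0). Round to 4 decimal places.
\gamma(0) = 4.7293

For an MA(q) process X_t = eps_t + sum_i theta_i eps_{t-i} with
Var(eps_t) = sigma^2, the variance is
  gamma(0) = sigma^2 * (1 + sum_i theta_i^2).
  sum_i theta_i^2 = (-0.427)^2 = 0.182329.
  gamma(0) = 4 * (1 + 0.182329) = 4 * 1.182329 = 4.729316, which rounds to 4.7293.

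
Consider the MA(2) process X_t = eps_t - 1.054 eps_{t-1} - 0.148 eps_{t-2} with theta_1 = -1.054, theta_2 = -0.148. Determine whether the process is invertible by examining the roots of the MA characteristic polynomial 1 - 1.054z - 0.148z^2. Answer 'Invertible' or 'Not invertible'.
\text{Not invertible}

The MA(q) characteristic polynomial is P(z) = 1 - 1.054z - 0.148z^2.
Invertibility requires all roots to lie outside the unit circle, i.e. |z| > 1 for every root.
Set 1 + (-1.054) z + (-0.148) z^2 = 0, i.e. a z^2 + b z + c = 0 with a = -0.148, b = -1.054, c = 1.
Discriminant D = b^2 - 4ac = (-1.054)^2 - 4*(-0.148)*1 = 1.110916 - (-0.592) = 1.702916.
D >= 0, so the roots are real: z = (-b +/- sqrt(D)) / (2a) = (1.054 +/- 1.304958) / (-0.296).
  z_1 = (1.054 + 1.304958) / (-0.296) = -7.9695,   |z_1| = 7.9695.
  z_2 = (1.054 - 1.304958) / (-0.296) = 0.8478,   |z_2| = 0.8478.
Moduli of all roots: 7.9695, 0.8478.
All moduli strictly greater than 1? No.
Verdict: Not invertible.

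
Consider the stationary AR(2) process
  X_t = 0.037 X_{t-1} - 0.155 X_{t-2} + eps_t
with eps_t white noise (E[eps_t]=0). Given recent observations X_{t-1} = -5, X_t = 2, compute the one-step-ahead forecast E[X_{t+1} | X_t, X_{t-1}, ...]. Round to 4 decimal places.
E[X_{t+1} \mid \mathcal F_t] = 0.8490

For an AR(p) model X_t = c + sum_i phi_i X_{t-i} + eps_t, the
one-step-ahead conditional mean is
  E[X_{t+1} | X_t, ...] = c + sum_i phi_i X_{t+1-i}.
Substitute known values:
  E[X_{t+1} | ...] = (0.037) * (2) + (-0.155) * (-5)
                   = 0.8490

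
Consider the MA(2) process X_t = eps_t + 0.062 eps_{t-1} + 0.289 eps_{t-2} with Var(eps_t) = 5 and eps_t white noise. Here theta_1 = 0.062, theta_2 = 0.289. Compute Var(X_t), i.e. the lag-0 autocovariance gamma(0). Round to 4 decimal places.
\gamma(0) = 5.4368

For an MA(q) process X_t = eps_t + sum_i theta_i eps_{t-i} with
Var(eps_t) = sigma^2, the variance is
  gamma(0) = sigma^2 * (1 + sum_i theta_i^2).
  sum_i theta_i^2 = (0.062)^2 + (0.289)^2 = 0.003844 + 0.083521 = 0.087365.
  gamma(0) = 5 * (1 + 0.087365) = 5 * 1.087365 = 5.436825, which rounds to 5.4368.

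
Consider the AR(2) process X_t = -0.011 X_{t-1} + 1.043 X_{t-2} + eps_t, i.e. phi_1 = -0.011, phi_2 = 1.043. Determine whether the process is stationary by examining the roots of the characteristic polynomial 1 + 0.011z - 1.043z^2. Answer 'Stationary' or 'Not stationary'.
\text{Not stationary}

The AR(p) characteristic polynomial is P(z) = 1 + 0.011z - 1.043z^2.
Stationarity requires all roots to lie outside the unit circle, i.e. |z| > 1 for every root.
Set 1 + (0.011) z + (-1.043) z^2 = 0, i.e. a z^2 + b z + c = 0 with a = -1.043, b = 0.011, c = 1.
Discriminant D = b^2 - 4ac = (0.011)^2 - 4*(-1.043)*1 = 0.000121 - (-4.172) = 4.172121.
D >= 0, so the roots are real: z = (-b +/- sqrt(D)) / (2a) = (-0.011 +/- 2.042577) / (-2.086).
  z_1 = (-0.011 + 2.042577) / (-2.086) = -0.9739,   |z_1| = 0.9739.
  z_2 = (-0.011 - 2.042577) / (-2.086) = 0.9845,   |z_2| = 0.9845.
Moduli of all roots: 0.9739, 0.9845.
All moduli strictly greater than 1? No.
Verdict: Not stationary.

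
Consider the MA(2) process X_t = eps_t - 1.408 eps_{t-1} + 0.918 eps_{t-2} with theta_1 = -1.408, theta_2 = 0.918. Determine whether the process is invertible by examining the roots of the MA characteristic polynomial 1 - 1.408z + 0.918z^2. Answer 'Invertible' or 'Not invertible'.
\text{Invertible}

The MA(q) characteristic polynomial is P(z) = 1 - 1.408z + 0.918z^2.
Invertibility requires all roots to lie outside the unit circle, i.e. |z| > 1 for every root.
Set 1 + (-1.408) z + (0.918) z^2 = 0, i.e. a z^2 + b z + c = 0 with a = 0.918, b = -1.408, c = 1.
Discriminant D = b^2 - 4ac = (-1.408)^2 - 4*(0.918)*1 = 1.982464 - (3.672) = -1.689536.
D < 0, so the roots are the complex-conjugate pair z = (-b +/- i sqrt(-D)) / (2a) = 0.7669 +/- 0.708i.
For a conjugate pair |z|^2 = z * conj(z) = (product of roots) = c/a = 1/(0.918) = 1.089325, so |z| = sqrt(1.089325) = 1.0437 for both roots.
Moduli of all roots: 1.0437, 1.0437.
All moduli strictly greater than 1? Yes.
Verdict: Invertible.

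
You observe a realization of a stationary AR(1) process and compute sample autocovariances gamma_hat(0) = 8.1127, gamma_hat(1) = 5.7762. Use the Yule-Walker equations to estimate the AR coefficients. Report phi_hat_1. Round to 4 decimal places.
\hat\phi_{1} = 0.7120

The Yule-Walker equations for an AR(p) process read, in matrix form,
  Gamma_p phi = r_p,   with   (Gamma_p)_{ij} = gamma(|i - j|),
                       (r_p)_i = gamma(i),   i,j = 1..p.
Substitute the sample gammas (Toeplitz matrix and right-hand side of size 1):
  Gamma_p = [[8.1127]]
  r_p     = [5.7762]
With p = 1 this is the single equation gamma(0) phi_1 = gamma(1):
  phi_hat_1 = gamma(1) / gamma(0) = 5.7762 / 8.1127 = 0.7120.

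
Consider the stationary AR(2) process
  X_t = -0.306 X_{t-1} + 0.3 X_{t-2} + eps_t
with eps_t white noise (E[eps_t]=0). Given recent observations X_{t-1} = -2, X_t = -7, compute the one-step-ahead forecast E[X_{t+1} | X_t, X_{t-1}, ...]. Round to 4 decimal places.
E[X_{t+1} \mid \mathcal F_t] = 1.5420

For an AR(p) model X_t = c + sum_i phi_i X_{t-i} + eps_t, the
one-step-ahead conditional mean is
  E[X_{t+1} | X_t, ...] = c + sum_i phi_i X_{t+1-i}.
Substitute known values:
  E[X_{t+1} | ...] = (-0.306) * (-7) + (0.3) * (-2)
                   = 1.5420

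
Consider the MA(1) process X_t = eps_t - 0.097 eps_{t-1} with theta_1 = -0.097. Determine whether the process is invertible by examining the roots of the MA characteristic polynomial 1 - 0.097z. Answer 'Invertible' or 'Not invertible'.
\text{Invertible}

The MA(q) characteristic polynomial is P(z) = 1 - 0.097z.
Invertibility requires all roots to lie outside the unit circle, i.e. |z| > 1 for every root.
This is linear in z: 1 + (-0.097) z = 0  =>  z = -1/(-0.097) = 10.309278,  |z| = 10.309278.
Moduli of all roots: 10.3093.
All moduli strictly greater than 1? Yes.
Verdict: Invertible.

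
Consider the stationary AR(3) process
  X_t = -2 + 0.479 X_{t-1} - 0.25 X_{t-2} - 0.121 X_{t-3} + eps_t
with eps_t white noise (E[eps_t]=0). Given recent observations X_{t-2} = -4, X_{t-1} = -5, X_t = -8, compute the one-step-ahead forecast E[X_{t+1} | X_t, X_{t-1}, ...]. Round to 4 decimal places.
E[X_{t+1} \mid \mathcal F_t] = -4.0980

For an AR(p) model X_t = c + sum_i phi_i X_{t-i} + eps_t, the
one-step-ahead conditional mean is
  E[X_{t+1} | X_t, ...] = c + sum_i phi_i X_{t+1-i}.
Substitute known values:
  E[X_{t+1} | ...] = -2 + (0.479) * (-8) + (-0.25) * (-5) + (-0.121) * (-4)
                   = -4.0980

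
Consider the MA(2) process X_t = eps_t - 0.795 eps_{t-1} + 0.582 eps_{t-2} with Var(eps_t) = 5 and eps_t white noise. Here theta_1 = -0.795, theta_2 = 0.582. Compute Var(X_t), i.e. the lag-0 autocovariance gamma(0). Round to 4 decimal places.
\gamma(0) = 9.8537

For an MA(q) process X_t = eps_t + sum_i theta_i eps_{t-i} with
Var(eps_t) = sigma^2, the variance is
  gamma(0) = sigma^2 * (1 + sum_i theta_i^2).
  sum_i theta_i^2 = (-0.795)^2 + (0.582)^2 = 0.632025 + 0.338724 = 0.970749.
  gamma(0) = 5 * (1 + 0.970749) = 5 * 1.970749 = 9.853745, which rounds to 9.8537.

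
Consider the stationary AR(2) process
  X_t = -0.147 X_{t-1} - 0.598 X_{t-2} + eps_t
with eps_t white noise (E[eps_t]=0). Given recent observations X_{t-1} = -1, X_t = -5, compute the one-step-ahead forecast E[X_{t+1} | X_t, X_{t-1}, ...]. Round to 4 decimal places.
E[X_{t+1} \mid \mathcal F_t] = 1.3330

For an AR(p) model X_t = c + sum_i phi_i X_{t-i} + eps_t, the
one-step-ahead conditional mean is
  E[X_{t+1} | X_t, ...] = c + sum_i phi_i X_{t+1-i}.
Substitute known values:
  E[X_{t+1} | ...] = (-0.147) * (-5) + (-0.598) * (-1)
                   = 1.3330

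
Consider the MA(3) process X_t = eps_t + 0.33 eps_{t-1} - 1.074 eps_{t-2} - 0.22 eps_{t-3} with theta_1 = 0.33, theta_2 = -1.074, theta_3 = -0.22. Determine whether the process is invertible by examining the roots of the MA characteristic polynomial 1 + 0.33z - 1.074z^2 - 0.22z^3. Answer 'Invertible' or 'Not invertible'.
\text{Not invertible}

The MA(q) characteristic polynomial is P(z) = 1 + 0.33z - 1.074z^2 - 0.22z^3.
Invertibility requires all roots to lie outside the unit circle, i.e. |z| > 1 for every root.
Degree 3: look for a simple real root z0 first, then factor out (1 - z/z0) and solve the remaining quadratic.
Testing z0 = -5: P(-5) = 1 + (0.33)(-5) + (-1.074)(-5)^2 + (-0.22)(-5)^3
  = 1 + (-1.65) + (-26.85) + (27.5) = 0.  So z_0 = -5 is a root, |z_0| = 5.
Divide out the factor (1 + 0.2 z) = (1 - z/z0) (since 1/z0 = -0.2):
  P(z) = (1 + 0.2 z)(1 + (0.13) z + (-1.1) z^2)
  [check: z-coef 0.13 - (-0.2) = 0.33; z^2-coef -1.1 - (-0.2)(0.13) = -1.074; z^3-coef -(-0.2)(-1.1) = -0.22.]
Remaining roots from the quadratic factor 1 + (0.13) z + (-1.1) z^2:
  Set 1 + (0.13) z + (-1.1) z^2 = 0, i.e. a z^2 + b z + c = 0 with a = -1.1, b = 0.13, c = 1.
  Discriminant D = b^2 - 4ac = (0.13)^2 - 4*(-1.1)*1 = 0.0169 - (-4.4) = 4.4169.
  D >= 0, so the roots are real: z = (-b +/- sqrt(D)) / (2a) = (-0.13 +/- 2.101642) / (-2.2).
    z_1 = (-0.13 + 2.101642) / (-2.2) = -0.8962,   |z_1| = 0.8962.
    z_2 = (-0.13 - 2.101642) / (-2.2) = 1.0144,   |z_2| = 1.0144.
Moduli of all roots: 5.0000, 0.8962, 1.0144.
All moduli strictly greater than 1? No.
Verdict: Not invertible.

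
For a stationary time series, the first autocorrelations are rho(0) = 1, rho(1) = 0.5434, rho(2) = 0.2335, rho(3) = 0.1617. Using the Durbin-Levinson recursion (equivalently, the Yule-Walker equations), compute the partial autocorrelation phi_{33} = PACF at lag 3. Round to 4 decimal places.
\phi_{33} = 0.1020

The PACF at lag k is phi_{kk}, the last component of the solution
to the Yule-Walker system G_k phi = r_k where
  (G_k)_{ij} = rho(|i - j|), (r_k)_i = rho(i), i,j = 1..k.
Equivalently, Durbin-Levinson gives phi_{kk} iteratively:
  phi_{11} = rho(1)
  phi_{kk} = [rho(k) - sum_{j=1..k-1} phi_{k-1,j} rho(k-j)]
            / [1 - sum_{j=1..k-1} phi_{k-1,j} rho(j)],
  phi_{k,j} = phi_{k-1,j} - phi_{kk} phi_{k-1,k-j},  j = 1..k-1.
Step k = 1:
  phi_11 = rho(1) = 0.5434.
Step k = 2:
  phi_22 = [rho(2) - phi_11 rho(1)] / [1 - phi_11 rho(1)] = [0.2335 - (0.5434)(0.5434)] / [1 - (0.5434)(0.5434)]
         = -0.06178356 / 0.70471644 = -0.087672.
  Update: phi_21 = phi_11 - phi_22 phi_11 = 0.5434 - (-0.087672)(0.5434) = 0.591041.
Step k = 3:
  phi_33 = [rho(3) - phi_21 rho(2) - phi_22 rho(1)] / [1 - phi_21 rho(1) - phi_22 rho(2)]
    numerator   = 0.1617 - (0.591041)(0.2335) - (-0.087672)(0.5434) = 0.0713327
    denominator = 1 - (0.591041)(0.5434) - (-0.087672)(0.2335) = 0.69929978
  phi_33 = 0.0713327 / 0.69929978 = 0.102.
Therefore phi_{33} = 0.1020.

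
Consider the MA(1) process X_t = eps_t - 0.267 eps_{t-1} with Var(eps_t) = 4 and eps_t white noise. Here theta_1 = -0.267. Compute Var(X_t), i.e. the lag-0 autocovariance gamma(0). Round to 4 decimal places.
\gamma(0) = 4.2852

For an MA(q) process X_t = eps_t + sum_i theta_i eps_{t-i} with
Var(eps_t) = sigma^2, the variance is
  gamma(0) = sigma^2 * (1 + sum_i theta_i^2).
  sum_i theta_i^2 = (-0.267)^2 = 0.071289.
  gamma(0) = 4 * (1 + 0.071289) = 4 * 1.071289 = 4.285156, which rounds to 4.2852.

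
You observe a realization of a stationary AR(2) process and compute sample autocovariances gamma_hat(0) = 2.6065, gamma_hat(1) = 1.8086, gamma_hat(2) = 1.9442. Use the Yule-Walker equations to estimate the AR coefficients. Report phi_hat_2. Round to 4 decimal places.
\hat\phi_{2} = 0.5100

The Yule-Walker equations for an AR(p) process read, in matrix form,
  Gamma_p phi = r_p,   with   (Gamma_p)_{ij} = gamma(|i - j|),
                       (r_p)_i = gamma(i),   i,j = 1..p.
Substitute the sample gammas (Toeplitz matrix and right-hand side of size 2):
  Gamma_p = [[2.6065, 1.8086], [1.8086, 2.6065]]
  r_p     = [1.8086, 1.9442]
Written out:
  2.6065 phi_1 + 1.8086 phi_2 = 1.8086
  1.8086 phi_1 + 2.6065 phi_2 = 1.9442
Solve by Cramer's rule:
  det = gamma(0)^2 - gamma(1)^2 = (2.6065)^2 - (1.8086)^2 = 6.79384225 - 3.27103396 = 3.52280829
  phi_hat_1 = [gamma(1) gamma(0) - gamma(1) gamma(2)] / det = [(1.8086)(2.6065) - (1.8086)(1.9442)] / 3.52280829 = 1.19783578 / 3.52280829 = 0.34
  phi_hat_2 = [gamma(0) gamma(2) - gamma(1)^2] / det = [(2.6065)(1.9442) - (1.8086)^2] / 3.52280829 = 1.79652334 / 3.52280829 = 0.51
So phi_hat = [0.3400, 0.5100].
Therefore phi_hat_2 = 0.5100.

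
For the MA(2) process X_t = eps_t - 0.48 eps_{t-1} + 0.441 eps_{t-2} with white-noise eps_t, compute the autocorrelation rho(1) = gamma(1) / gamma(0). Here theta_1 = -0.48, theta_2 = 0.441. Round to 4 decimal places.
\rho(1) = -0.4854

For an MA(q) process with theta_0 = 1, the autocovariance is
  gamma(k) = sigma^2 * sum_{i=0..q-k} theta_i * theta_{i+k},
and rho(k) = gamma(k) / gamma(0). Sigma^2 cancels.
  numerator   = (1)*(-0.48) + (-0.48)*(0.441) = -0.69168.
  denominator = (1)^2 + (-0.48)^2 + (0.441)^2 = 1.424881.
  rho(1) = -0.69168 / 1.424881 = -0.4854.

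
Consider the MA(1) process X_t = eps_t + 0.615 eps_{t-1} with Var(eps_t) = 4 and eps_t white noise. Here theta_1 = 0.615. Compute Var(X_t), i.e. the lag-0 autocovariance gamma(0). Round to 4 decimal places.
\gamma(0) = 5.5129

For an MA(q) process X_t = eps_t + sum_i theta_i eps_{t-i} with
Var(eps_t) = sigma^2, the variance is
  gamma(0) = sigma^2 * (1 + sum_i theta_i^2).
  sum_i theta_i^2 = (0.615)^2 = 0.378225.
  gamma(0) = 4 * (1 + 0.378225) = 4 * 1.378225 = 5.5129.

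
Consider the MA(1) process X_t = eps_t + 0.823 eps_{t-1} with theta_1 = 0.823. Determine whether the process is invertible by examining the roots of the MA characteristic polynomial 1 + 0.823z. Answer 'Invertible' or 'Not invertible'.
\text{Invertible}

The MA(q) characteristic polynomial is P(z) = 1 + 0.823z.
Invertibility requires all roots to lie outside the unit circle, i.e. |z| > 1 for every root.
This is linear in z: 1 + (0.823) z = 0  =>  z = -1/(0.823) = -1.215067,  |z| = 1.215067.
Moduli of all roots: 1.2151.
All moduli strictly greater than 1? Yes.
Verdict: Invertible.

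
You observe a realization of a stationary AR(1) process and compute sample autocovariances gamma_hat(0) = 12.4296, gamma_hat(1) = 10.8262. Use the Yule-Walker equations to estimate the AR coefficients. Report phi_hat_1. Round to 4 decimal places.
\hat\phi_{1} = 0.8710

The Yule-Walker equations for an AR(p) process read, in matrix form,
  Gamma_p phi = r_p,   with   (Gamma_p)_{ij} = gamma(|i - j|),
                       (r_p)_i = gamma(i),   i,j = 1..p.
Substitute the sample gammas (Toeplitz matrix and right-hand side of size 1):
  Gamma_p = [[12.4296]]
  r_p     = [10.8262]
With p = 1 this is the single equation gamma(0) phi_1 = gamma(1):
  phi_hat_1 = gamma(1) / gamma(0) = 10.8262 / 12.4296 = 0.8710.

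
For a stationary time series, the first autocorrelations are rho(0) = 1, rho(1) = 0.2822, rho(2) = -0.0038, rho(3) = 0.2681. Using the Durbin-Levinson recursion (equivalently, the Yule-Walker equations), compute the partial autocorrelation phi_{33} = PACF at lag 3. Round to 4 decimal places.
\phi_{33} = 0.3230

The PACF at lag k is phi_{kk}, the last component of the solution
to the Yule-Walker system G_k phi = r_k where
  (G_k)_{ij} = rho(|i - j|), (r_k)_i = rho(i), i,j = 1..k.
Equivalently, Durbin-Levinson gives phi_{kk} iteratively:
  phi_{11} = rho(1)
  phi_{kk} = [rho(k) - sum_{j=1..k-1} phi_{k-1,j} rho(k-j)]
            / [1 - sum_{j=1..k-1} phi_{k-1,j} rho(j)],
  phi_{k,j} = phi_{k-1,j} - phi_{kk} phi_{k-1,k-j},  j = 1..k-1.
Step k = 1:
  phi_11 = rho(1) = 0.2822.
Step k = 2:
  phi_22 = [rho(2) - phi_11 rho(1)] / [1 - phi_11 rho(1)] = [-0.0038 - (0.2822)(0.2822)] / [1 - (0.2822)(0.2822)]
         = -0.08343684 / 0.92036316 = -0.090656.
  Update: phi_21 = phi_11 - phi_22 phi_11 = 0.2822 - (-0.090656)(0.2822) = 0.307783.
Step k = 3:
  phi_33 = [rho(3) - phi_21 rho(2) - phi_22 rho(1)] / [1 - phi_21 rho(1) - phi_22 rho(2)]
    numerator   = 0.2681 - (0.307783)(-0.0038) - (-0.090656)(0.2822) = 0.29485282
    denominator = 1 - (0.307783)(0.2822) - (-0.090656)(-0.0038) = 0.91279907
  phi_33 = 0.29485282 / 0.91279907 = 0.323.
Therefore phi_{33} = 0.3230.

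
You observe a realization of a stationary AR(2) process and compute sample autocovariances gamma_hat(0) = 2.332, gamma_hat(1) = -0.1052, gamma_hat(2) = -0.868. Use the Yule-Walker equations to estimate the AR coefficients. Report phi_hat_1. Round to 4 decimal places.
\hat\phi_{1} = -0.0620

The Yule-Walker equations for an AR(p) process read, in matrix form,
  Gamma_p phi = r_p,   with   (Gamma_p)_{ij} = gamma(|i - j|),
                       (r_p)_i = gamma(i),   i,j = 1..p.
Substitute the sample gammas (Toeplitz matrix and right-hand side of size 2):
  Gamma_p = [[2.332, -0.1052], [-0.1052, 2.332]]
  r_p     = [-0.1052, -0.868]
Written out:
  2.332 phi_1 - 0.1052 phi_2 = -0.1052
  -0.1052 phi_1 + 2.332 phi_2 = -0.868
Solve by Cramer's rule:
  det = gamma(0)^2 - gamma(1)^2 = (2.332)^2 - (-0.1052)^2 = 5.438224 - 0.01106704 = 5.42715696
  phi_hat_1 = [gamma(1) gamma(0) - gamma(1) gamma(2)] / det = [(-0.1052)(2.332) - (-0.1052)(-0.868)] / 5.42715696 = -0.33664 / 5.42715696 = -0.062
  phi_hat_2 = [gamma(0) gamma(2) - gamma(1)^2] / det = [(2.332)(-0.868) - (-0.1052)^2] / 5.42715696 = -2.03524304 / 5.42715696 = -0.375
So phi_hat = [-0.0620, -0.3750].
Therefore phi_hat_1 = -0.0620.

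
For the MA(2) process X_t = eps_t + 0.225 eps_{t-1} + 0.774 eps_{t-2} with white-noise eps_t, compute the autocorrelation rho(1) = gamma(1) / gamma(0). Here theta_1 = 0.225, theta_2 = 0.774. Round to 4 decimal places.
\rho(1) = 0.2420

For an MA(q) process with theta_0 = 1, the autocovariance is
  gamma(k) = sigma^2 * sum_{i=0..q-k} theta_i * theta_{i+k},
and rho(k) = gamma(k) / gamma(0). Sigma^2 cancels.
  numerator   = (1)*(0.225) + (0.225)*(0.774) = 0.39915.
  denominator = (1)^2 + (0.225)^2 + (0.774)^2 = 1.649701.
  rho(1) = 0.39915 / 1.649701 = 0.2420.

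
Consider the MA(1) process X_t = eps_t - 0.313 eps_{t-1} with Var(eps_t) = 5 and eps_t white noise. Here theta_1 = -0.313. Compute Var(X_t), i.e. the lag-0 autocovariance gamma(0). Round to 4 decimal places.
\gamma(0) = 5.4898

For an MA(q) process X_t = eps_t + sum_i theta_i eps_{t-i} with
Var(eps_t) = sigma^2, the variance is
  gamma(0) = sigma^2 * (1 + sum_i theta_i^2).
  sum_i theta_i^2 = (-0.313)^2 = 0.097969.
  gamma(0) = 5 * (1 + 0.097969) = 5 * 1.097969 = 5.489845, which rounds to 5.4898.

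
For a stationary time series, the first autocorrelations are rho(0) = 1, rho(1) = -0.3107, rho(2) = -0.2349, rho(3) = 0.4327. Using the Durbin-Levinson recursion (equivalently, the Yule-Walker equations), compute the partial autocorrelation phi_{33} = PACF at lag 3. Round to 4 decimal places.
\phi_{33} = 0.2800

The PACF at lag k is phi_{kk}, the last component of the solution
to the Yule-Walker system G_k phi = r_k where
  (G_k)_{ij} = rho(|i - j|), (r_k)_i = rho(i), i,j = 1..k.
Equivalently, Durbin-Levinson gives phi_{kk} iteratively:
  phi_{11} = rho(1)
  phi_{kk} = [rho(k) - sum_{j=1..k-1} phi_{k-1,j} rho(k-j)]
            / [1 - sum_{j=1..k-1} phi_{k-1,j} rho(j)],
  phi_{k,j} = phi_{k-1,j} - phi_{kk} phi_{k-1,k-j},  j = 1..k-1.
Step k = 1:
  phi_11 = rho(1) = -0.3107.
Step k = 2:
  phi_22 = [rho(2) - phi_11 rho(1)] / [1 - phi_11 rho(1)] = [-0.2349 - (-0.3107)(-0.3107)] / [1 - (-0.3107)(-0.3107)]
         = -0.33143449 / 0.90346551 = -0.366848.
  Update: phi_21 = phi_11 - phi_22 phi_11 = -0.3107 - (-0.366848)(-0.3107) = -0.42468.
Step k = 3:
  phi_33 = [rho(3) - phi_21 rho(2) - phi_22 rho(1)] / [1 - phi_21 rho(1) - phi_22 rho(2)]
    numerator   = 0.4327 - (-0.42468)(-0.2349) - (-0.366848)(-0.3107) = 0.21896308
    denominator = 1 - (-0.42468)(-0.3107) - (-0.366848)(-0.2349) = 0.78187944
  phi_33 = 0.21896308 / 0.78187944 = 0.28.
Therefore phi_{33} = 0.2800.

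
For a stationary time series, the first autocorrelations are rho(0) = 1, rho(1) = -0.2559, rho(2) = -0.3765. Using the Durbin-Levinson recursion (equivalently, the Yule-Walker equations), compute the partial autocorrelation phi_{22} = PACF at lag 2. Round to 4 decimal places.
\phi_{22} = -0.4730

The PACF at lag k is phi_{kk}, the last component of the solution
to the Yule-Walker system G_k phi = r_k where
  (G_k)_{ij} = rho(|i - j|), (r_k)_i = rho(i), i,j = 1..k.
Equivalently, Durbin-Levinson gives phi_{kk} iteratively:
  phi_{11} = rho(1)
  phi_{kk} = [rho(k) - sum_{j=1..k-1} phi_{k-1,j} rho(k-j)]
            / [1 - sum_{j=1..k-1} phi_{k-1,j} rho(j)],
  phi_{k,j} = phi_{k-1,j} - phi_{kk} phi_{k-1,k-j},  j = 1..k-1.
Step k = 1:
  phi_11 = rho(1) = -0.2559.
Step k = 2:
  phi_22 = [rho(2) - phi_11 rho(1)] / [1 - phi_11 rho(1)] = [-0.3765 - (-0.2559)(-0.2559)] / [1 - (-0.2559)(-0.2559)]
         = -0.44198481 / 0.93451519 = -0.473.
Therefore phi_{22} = -0.4730.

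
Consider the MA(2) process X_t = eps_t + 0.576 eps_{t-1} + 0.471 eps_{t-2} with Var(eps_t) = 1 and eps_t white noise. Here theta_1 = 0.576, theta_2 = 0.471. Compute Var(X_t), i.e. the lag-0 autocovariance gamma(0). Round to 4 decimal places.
\gamma(0) = 1.5536

For an MA(q) process X_t = eps_t + sum_i theta_i eps_{t-i} with
Var(eps_t) = sigma^2, the variance is
  gamma(0) = sigma^2 * (1 + sum_i theta_i^2).
  sum_i theta_i^2 = (0.576)^2 + (0.471)^2 = 0.331776 + 0.221841 = 0.553617.
  gamma(0) = 1 * (1 + 0.553617) = 1 * 1.553617 = 1.553617, which rounds to 1.5536.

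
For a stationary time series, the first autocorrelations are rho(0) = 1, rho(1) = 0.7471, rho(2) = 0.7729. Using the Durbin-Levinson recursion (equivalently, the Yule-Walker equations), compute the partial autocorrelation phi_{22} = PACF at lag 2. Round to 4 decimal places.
\phi_{22} = 0.4860

The PACF at lag k is phi_{kk}, the last component of the solution
to the Yule-Walker system G_k phi = r_k where
  (G_k)_{ij} = rho(|i - j|), (r_k)_i = rho(i), i,j = 1..k.
Equivalently, Durbin-Levinson gives phi_{kk} iteratively:
  phi_{11} = rho(1)
  phi_{kk} = [rho(k) - sum_{j=1..k-1} phi_{k-1,j} rho(k-j)]
            / [1 - sum_{j=1..k-1} phi_{k-1,j} rho(j)],
  phi_{k,j} = phi_{k-1,j} - phi_{kk} phi_{k-1,k-j},  j = 1..k-1.
Step k = 1:
  phi_11 = rho(1) = 0.7471.
Step k = 2:
  phi_22 = [rho(2) - phi_11 rho(1)] / [1 - phi_11 rho(1)] = [0.7729 - (0.7471)(0.7471)] / [1 - (0.7471)(0.7471)]
         = 0.21474159 / 0.44184159 = 0.486.
Therefore phi_{22} = 0.4860.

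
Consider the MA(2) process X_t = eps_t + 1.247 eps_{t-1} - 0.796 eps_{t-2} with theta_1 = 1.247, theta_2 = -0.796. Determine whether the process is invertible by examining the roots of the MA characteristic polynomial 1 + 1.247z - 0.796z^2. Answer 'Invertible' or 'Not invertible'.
\text{Not invertible}

The MA(q) characteristic polynomial is P(z) = 1 + 1.247z - 0.796z^2.
Invertibility requires all roots to lie outside the unit circle, i.e. |z| > 1 for every root.
Set 1 + (1.247) z + (-0.796) z^2 = 0, i.e. a z^2 + b z + c = 0 with a = -0.796, b = 1.247, c = 1.
Discriminant D = b^2 - 4ac = (1.247)^2 - 4*(-0.796)*1 = 1.555009 - (-3.184) = 4.739009.
D >= 0, so the roots are real: z = (-b +/- sqrt(D)) / (2a) = (-1.247 +/- 2.176927) / (-1.592).
  z_1 = (-1.247 + 2.176927) / (-1.592) = -0.5841,   |z_1| = 0.5841.
  z_2 = (-1.247 - 2.176927) / (-1.592) = 2.1507,   |z_2| = 2.1507.
Moduli of all roots: 0.5841, 2.1507.
All moduli strictly greater than 1? No.
Verdict: Not invertible.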